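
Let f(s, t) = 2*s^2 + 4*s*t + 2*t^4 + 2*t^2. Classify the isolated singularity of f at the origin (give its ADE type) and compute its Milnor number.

Type A_3, Milnor number mu = 3.

The Hessian of f at 0 has rank 1. Corank 1: A-series; mu = 3 gives A_3.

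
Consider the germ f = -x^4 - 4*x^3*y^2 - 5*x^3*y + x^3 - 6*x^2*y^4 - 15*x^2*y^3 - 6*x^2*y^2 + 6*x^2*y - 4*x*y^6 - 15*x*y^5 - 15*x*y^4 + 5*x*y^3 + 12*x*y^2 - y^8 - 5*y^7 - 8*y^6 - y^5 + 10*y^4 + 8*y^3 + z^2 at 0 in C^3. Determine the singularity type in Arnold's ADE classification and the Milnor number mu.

Type E_{7}, Milnor number mu = 7.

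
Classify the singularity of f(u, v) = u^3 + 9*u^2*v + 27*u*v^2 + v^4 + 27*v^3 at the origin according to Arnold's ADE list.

The Hessian of f at 0 is [[0, 0], [0, 0]] with rank 0, so corank 2. A Groebner basis of the Jacobian ideal J(f) in C{u,v} is {v^3, u^2 + 6*u*v + 9*v^2}; counting standard monomials gives mu = 6. Corank 2; j^3 = (u + 3*v)^3 is a perfect cube, so E-series; the 4-jet and mu = 6 give E_6.

E_6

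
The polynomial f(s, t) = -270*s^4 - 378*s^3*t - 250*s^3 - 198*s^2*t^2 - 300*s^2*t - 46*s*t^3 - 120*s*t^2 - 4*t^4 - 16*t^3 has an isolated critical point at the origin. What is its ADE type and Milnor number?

The Hessian of f at 0 has rank 0. Corank 2; j^3 = -2*(5*s + 2*t)^3 is a perfect cube, so E-series; the 4-jet and mu = 7 give E_7.

Type E_7, Milnor number mu = 7.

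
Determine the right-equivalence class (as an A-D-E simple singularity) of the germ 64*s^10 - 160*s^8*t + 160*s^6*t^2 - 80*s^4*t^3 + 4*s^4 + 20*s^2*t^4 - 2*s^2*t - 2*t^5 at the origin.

D_{6}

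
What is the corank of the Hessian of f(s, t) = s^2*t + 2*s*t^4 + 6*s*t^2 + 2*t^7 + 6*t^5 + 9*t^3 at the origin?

2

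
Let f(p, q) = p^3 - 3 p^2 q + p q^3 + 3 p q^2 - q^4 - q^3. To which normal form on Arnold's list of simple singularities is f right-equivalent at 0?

The Hessian of f at 0 is [[0, 0], [0, 0]] with rank 0, so corank 2. A Groebner basis of the Jacobian ideal J(f) in C{p,q} is {p^3 - 3*p^2*q - 6*p^2 + 12*p*q - 6*q^2, 3*p^2 + p*q^2 - 6*p*q + 3*q^2, 3*p^2 - 6*p*q + q^3 + 3*q^2}; counting standard monomials gives mu = 7. Corank 2; j^3 = (p - q)^3 is a perfect cube, so E-series; the 4-jet and mu = 7 give E_7.

E_{7}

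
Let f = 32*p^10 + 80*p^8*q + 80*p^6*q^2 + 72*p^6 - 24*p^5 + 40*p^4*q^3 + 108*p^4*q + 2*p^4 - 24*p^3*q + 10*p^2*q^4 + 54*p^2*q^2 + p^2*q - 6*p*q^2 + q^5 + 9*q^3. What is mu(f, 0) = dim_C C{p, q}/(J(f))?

6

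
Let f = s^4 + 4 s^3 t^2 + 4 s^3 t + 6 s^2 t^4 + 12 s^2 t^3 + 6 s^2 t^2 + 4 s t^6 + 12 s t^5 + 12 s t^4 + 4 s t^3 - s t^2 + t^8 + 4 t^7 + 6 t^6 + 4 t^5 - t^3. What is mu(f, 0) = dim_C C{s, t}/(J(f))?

5

The Hessian of f at 0 has rank 0. Corank 2; j^3 = -t^2*(s + t) has shape L^2 M (L != M), so D-series; mu = 5 gives D_5.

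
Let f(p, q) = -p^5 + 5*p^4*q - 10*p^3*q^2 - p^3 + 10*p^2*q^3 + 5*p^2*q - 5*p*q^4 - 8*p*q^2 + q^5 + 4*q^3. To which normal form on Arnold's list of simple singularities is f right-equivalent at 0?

D6

The Hessian of f at 0 has rank 0. Corank 2; j^3 = -(p - 2*q)^2*(p - q) has shape L^2 M (L != M), so D-series; mu = 6 gives D_6.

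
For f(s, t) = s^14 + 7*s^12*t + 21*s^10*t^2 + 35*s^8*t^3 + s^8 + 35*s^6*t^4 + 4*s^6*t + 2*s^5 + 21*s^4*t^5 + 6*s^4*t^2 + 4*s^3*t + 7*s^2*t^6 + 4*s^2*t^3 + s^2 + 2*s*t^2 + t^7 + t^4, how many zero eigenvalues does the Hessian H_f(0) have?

1

Hessian at 0 has rank 1.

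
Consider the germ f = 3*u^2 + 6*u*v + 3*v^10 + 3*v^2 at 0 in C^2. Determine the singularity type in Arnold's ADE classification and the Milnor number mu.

Type A9, Milnor number mu = 9.

The Hessian of f at 0 is [[6, 6], [6, 6]] with rank 1, so corank 1. A Groebner basis of the Jacobian ideal J(f) in C{u,v} is {v^9, u + v}; counting standard monomials gives mu = 9. Corank 1: A-series; mu = 9 gives A_9.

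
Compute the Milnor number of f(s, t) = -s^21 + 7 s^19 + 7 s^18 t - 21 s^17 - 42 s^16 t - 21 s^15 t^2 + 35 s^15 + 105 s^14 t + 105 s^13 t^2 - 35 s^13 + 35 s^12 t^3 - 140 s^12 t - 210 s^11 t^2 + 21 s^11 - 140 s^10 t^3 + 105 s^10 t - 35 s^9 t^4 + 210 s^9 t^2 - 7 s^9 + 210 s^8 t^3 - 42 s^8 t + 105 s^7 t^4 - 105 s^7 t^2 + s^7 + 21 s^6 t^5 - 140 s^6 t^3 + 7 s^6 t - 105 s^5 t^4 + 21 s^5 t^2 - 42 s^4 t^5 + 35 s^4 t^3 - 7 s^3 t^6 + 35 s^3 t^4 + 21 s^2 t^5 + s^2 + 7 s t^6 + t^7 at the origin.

6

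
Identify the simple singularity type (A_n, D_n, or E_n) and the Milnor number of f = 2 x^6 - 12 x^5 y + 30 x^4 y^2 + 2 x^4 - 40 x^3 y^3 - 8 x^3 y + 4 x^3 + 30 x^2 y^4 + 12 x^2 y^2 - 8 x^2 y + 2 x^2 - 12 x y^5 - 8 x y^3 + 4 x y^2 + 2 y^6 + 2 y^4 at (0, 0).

Type A5, Milnor number mu = 5.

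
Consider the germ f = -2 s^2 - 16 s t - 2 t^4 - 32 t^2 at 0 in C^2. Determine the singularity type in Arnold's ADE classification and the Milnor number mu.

The Hessian of f at 0 is [[-4, -16], [-16, -64]] with rank 1, so corank 1. A Groebner basis of the Jacobian ideal J(f) in C{s,t} is {t^3, s + 4*t}; counting standard monomials gives mu = 3. Corank 1: A-series; mu = 3 gives A_3.

Type A3, Milnor number mu = 3.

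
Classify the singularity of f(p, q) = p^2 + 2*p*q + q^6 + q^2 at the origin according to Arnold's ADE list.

A_5

The Hessian of f at 0 has rank 1. Corank 1: A-series; mu = 5 gives A_5.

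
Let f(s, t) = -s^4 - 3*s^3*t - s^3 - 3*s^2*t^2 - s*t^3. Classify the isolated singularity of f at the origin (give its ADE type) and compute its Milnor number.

Type E7, Milnor number mu = 7.

The Hessian of f at 0 has rank 0. Corank 2; j^3 = -s^3 is a perfect cube, so E-series; the 4-jet and mu = 7 give E_7.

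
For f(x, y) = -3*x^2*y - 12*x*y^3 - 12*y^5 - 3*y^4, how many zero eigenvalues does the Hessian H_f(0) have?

2

Hessian at 0 has rank 0.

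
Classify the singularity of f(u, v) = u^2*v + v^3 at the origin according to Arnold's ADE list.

The Hessian of f at 0 has rank 0. Corank 2; j^3 = v*(u^2 + v^2) splits into three distinct lines over C (the quadratic factor has nonzero discriminant), so D_4.

D4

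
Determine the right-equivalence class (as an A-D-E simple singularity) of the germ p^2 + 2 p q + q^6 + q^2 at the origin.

A_5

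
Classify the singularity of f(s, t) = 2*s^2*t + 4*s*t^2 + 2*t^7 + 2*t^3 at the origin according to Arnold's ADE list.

D_8

The Hessian of f at 0 has rank 0. Corank 2; j^3 = 2*t*(s + t)^2 has shape L^2 M (L != M), so D-series; mu = 8 gives D_8.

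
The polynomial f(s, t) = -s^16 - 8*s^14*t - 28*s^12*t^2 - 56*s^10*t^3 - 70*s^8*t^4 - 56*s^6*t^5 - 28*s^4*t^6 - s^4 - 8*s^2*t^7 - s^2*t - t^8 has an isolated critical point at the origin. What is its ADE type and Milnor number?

The Hessian of f at 0 is [[0, 0], [0, 0]] with rank 0, so corank 2. A Groebner basis of the Jacobian ideal J(f) in C{s,t} is {s^2/8 + t^7, s^3, s*t}; counting standard monomials gives mu = 9. Corank 2; j^3 = -s^2*t has shape L^2 M (L != M), so D-series; mu = 9 gives D_9.

Type D_9, Milnor number mu = 9.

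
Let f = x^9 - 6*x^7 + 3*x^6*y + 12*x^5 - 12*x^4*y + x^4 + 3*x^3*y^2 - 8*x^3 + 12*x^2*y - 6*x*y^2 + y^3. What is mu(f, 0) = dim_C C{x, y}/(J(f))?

6

The Hessian of f at 0 has rank 0. Corank 2; j^3 = -(2*x - y)^3 is a perfect cube, so E-series; the 4-jet and mu = 6 give E_6.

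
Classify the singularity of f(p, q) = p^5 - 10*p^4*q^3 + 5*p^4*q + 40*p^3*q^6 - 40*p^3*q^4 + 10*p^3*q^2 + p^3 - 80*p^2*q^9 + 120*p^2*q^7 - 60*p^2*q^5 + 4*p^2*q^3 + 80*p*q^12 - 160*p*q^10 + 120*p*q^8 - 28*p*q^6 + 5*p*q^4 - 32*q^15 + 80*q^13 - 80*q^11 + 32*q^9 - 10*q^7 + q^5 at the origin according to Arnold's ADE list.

E_8

The Hessian of f at 0 has rank 0. Corank 2; j^3 = p^3 is a perfect cube, so E-series; the 5-jet and mu = 8 give E_8.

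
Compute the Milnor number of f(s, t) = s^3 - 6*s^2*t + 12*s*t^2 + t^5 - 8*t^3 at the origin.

8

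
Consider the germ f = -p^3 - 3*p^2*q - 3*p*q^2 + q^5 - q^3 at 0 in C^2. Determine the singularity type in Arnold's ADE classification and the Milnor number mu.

Type E_8, Milnor number mu = 8.

The Hessian of f at 0 has rank 0. Corank 2; j^3 = -(p + q)^3 is a perfect cube, so E-series; the 5-jet and mu = 8 give E_8.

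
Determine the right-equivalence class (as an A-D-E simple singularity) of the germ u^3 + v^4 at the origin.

The Hessian of f at 0 has rank 0. Corank 2; j^3 = u^3 is a perfect cube, so E-series; the 4-jet and mu = 6 give E_6.

E_6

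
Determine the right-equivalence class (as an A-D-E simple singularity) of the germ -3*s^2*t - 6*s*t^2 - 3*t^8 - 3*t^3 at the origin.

D9

The Hessian of f at 0 is [[0, 0], [0, 0]] with rank 0, so corank 2. A Groebner basis of the Jacobian ideal J(f) in C{s,t} is {s^2/8 + t^7 - t^2/8, s^3 + t^3, s*t + t^2}; counting standard monomials gives mu = 9. Corank 2; j^3 = -3*t*(s + t)^2 has shape L^2 M (L != M), so D-series; mu = 9 gives D_9.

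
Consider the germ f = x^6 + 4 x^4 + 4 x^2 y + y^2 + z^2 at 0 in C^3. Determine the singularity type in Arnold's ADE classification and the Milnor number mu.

The Hessian of f at 0 is [[0, 0, 0], [0, 2, 0], [0, 0, 2]] with rank 2, so corank 1. A Groebner basis of the Jacobian ideal J(f) in C{x,y,z} is {x*y^2, y^3, x^2 + y/2, z}; counting standard monomials gives mu = 5. Corank 1: A-series; mu = 5 gives A_5.

Type A5, Milnor number mu = 5.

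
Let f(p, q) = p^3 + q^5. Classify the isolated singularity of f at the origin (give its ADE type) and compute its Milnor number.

The Hessian of f at 0 is [[0, 0], [0, 0]] with rank 0, so corank 2. A Groebner basis of the Jacobian ideal J(f) in C{p,q} is {q^4, p^2}; counting standard monomials gives mu = 8. Corank 2; j^3 = p^3 is a perfect cube, so E-series; the 5-jet and mu = 8 give E_8.

Type E_8, Milnor number mu = 8.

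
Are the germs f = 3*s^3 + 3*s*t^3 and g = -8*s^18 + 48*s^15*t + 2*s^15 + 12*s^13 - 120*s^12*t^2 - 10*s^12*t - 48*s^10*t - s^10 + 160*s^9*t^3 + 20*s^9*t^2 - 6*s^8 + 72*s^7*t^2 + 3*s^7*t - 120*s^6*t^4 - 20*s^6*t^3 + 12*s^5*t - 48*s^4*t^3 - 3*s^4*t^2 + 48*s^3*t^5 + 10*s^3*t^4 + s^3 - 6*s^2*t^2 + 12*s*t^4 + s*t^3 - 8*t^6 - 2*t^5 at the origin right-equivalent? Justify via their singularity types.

The Hessian of f at 0 has rank 0. Corank 2; j^3 = 3*s^3 is a perfect cube, so E-series; the 4-jet and mu = 7 give E_7. The Hessian of g at 0 has rank 0. Corank 2; j^3 = s^3 is a perfect cube, so E-series; the 4-jet and mu = 7 give E_7. Both have type E_7, hence right-equivalent.

Yes.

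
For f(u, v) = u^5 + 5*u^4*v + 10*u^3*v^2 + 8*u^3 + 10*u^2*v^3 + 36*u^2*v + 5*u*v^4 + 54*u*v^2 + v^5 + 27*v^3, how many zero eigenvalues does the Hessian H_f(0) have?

2

The Hessian at 0 is [[0, 0], [0, 0]] of rank 0; hence corank 2.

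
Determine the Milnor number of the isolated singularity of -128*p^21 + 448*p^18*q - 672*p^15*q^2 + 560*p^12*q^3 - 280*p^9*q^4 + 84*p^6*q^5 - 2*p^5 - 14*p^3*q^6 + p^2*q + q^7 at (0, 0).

8

The Hessian of f at 0 has rank 0. Corank 2; j^3 = p^2*q has shape L^2 M (L != M), so D-series; mu = 8 gives D_8.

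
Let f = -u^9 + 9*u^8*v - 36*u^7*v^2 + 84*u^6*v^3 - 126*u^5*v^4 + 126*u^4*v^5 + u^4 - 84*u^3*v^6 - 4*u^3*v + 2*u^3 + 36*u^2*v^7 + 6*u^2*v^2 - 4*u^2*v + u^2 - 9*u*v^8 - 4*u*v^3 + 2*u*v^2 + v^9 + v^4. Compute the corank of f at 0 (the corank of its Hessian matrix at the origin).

1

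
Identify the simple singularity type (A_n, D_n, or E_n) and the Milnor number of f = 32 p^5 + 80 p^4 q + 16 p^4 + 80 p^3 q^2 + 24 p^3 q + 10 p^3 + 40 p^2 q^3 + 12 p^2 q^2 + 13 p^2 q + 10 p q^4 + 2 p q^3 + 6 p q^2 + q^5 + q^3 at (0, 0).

Type D_4, Milnor number mu = 4.

The Hessian of f at 0 is [[0, 0], [0, 0]] with rank 0, so corank 2. A Groebner basis of the Jacobian ideal J(f) in C{p,q} is {q^3, p^2 - 3*q^2/11, p*q + 6*q^2/11}; counting standard monomials gives mu = 4. Corank 2; j^3 = (2*p + q)*(5*p^2 + 4*p*q + q^2) splits into three distinct lines over C (the quadratic factor has nonzero discriminant), so D_4.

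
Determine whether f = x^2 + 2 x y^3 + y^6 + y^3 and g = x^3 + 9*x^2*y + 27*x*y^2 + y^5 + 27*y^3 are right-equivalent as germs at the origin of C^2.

The Hessian of f at 0 is [[2, 0], [0, 0]] with rank 1, so corank 1. A Groebner basis of the Jacobian ideal J(f) in C{x,y} is {y^2, x}; counting standard monomials gives mu = 2. Corank 1: A-series; mu = 2 gives A_2. The Hessian of g at 0 is [[0, 0], [0, 0]] with rank 0, so corank 2. A Groebner basis of the Jacobian ideal J(g) in C{x,y} is {y^4, x^2 + 6*x*y + 9*y^2}; counting standard monomials gives mu = 8. Corank 2; j^3 = (x + 3*y)^3 is a perfect cube, so E-series; the 5-jet and mu = 8 give E_8. f is A_2 but g is E_8, hence not right-equivalent.

No.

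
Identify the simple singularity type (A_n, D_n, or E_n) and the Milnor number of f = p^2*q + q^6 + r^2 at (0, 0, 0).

Type D7, Milnor number mu = 7.

The Hessian of f at 0 has rank 1. Corank 2; j^3 = p^2*q has shape L^2 M (L != M), so D-series; mu = 7 gives D_7.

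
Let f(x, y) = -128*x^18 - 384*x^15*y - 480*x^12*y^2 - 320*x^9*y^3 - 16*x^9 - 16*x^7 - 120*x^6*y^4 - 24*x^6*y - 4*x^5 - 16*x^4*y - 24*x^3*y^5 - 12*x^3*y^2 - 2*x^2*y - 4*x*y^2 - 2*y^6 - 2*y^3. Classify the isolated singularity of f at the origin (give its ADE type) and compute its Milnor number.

Type D_7, Milnor number mu = 7.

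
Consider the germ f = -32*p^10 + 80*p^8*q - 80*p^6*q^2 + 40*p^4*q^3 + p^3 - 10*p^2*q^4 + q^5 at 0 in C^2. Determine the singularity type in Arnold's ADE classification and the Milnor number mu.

The Hessian of f at 0 has rank 0. Corank 2; j^3 = p^3 is a perfect cube, so E-series; the 5-jet and mu = 8 give E_8.

Type E_{8}, Milnor number mu = 8.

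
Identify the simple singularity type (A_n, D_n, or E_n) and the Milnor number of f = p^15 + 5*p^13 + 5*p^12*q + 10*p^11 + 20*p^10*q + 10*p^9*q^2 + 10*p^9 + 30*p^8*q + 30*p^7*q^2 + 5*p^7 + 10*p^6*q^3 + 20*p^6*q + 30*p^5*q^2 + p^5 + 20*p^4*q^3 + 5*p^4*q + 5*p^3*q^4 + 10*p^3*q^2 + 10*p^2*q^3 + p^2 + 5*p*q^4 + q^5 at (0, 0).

Type A_4, Milnor number mu = 4.

The Hessian of f at 0 has rank 1. Corank 1: A-series; mu = 4 gives A_4.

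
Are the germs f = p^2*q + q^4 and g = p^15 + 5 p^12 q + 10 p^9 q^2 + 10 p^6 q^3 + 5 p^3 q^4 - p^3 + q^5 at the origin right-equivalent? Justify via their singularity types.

The Hessian of f at 0 is [[0, 0], [0, 0]] with rank 0, so corank 2. A Groebner basis of the Jacobian ideal J(f) in C{p,q} is {p^3, p^2/4 + q^3, p*q}; counting standard monomials gives mu = 5. Corank 2; j^3 = p^2*q has shape L^2 M (L != M), so D-series; mu = 5 gives D_5. The Hessian of g at 0 is [[0, 0], [0, 0]] with rank 0, so corank 2. A Groebner basis of the Jacobian ideal J(g) in C{p,q} is {q^4, p^2}; counting standard monomials gives mu = 8. Corank 2; j^3 = -p^3 is a perfect cube, so E-series; the 5-jet and mu = 8 give E_8. f is D_5 but g is E_8, hence not right-equivalent.

No.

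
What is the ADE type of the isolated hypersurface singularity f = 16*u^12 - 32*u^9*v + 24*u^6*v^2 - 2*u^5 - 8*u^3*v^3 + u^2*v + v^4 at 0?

D5

The Hessian of f at 0 has rank 0. Corank 2; j^3 = u^2*v has shape L^2 M (L != M), so D-series; mu = 5 gives D_5.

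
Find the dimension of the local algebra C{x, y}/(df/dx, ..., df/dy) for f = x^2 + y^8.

The Hessian of f at 0 has rank 1. Corank 1: A-series; mu = 7 gives A_7.

7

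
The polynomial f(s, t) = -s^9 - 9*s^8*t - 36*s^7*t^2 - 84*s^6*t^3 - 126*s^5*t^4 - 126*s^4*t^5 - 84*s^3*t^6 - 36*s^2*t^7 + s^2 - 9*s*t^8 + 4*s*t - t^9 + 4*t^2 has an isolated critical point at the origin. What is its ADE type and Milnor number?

Type A_{8}, Milnor number mu = 8.

The Hessian of f at 0 has rank 1. Corank 1: A-series; mu = 8 gives A_8.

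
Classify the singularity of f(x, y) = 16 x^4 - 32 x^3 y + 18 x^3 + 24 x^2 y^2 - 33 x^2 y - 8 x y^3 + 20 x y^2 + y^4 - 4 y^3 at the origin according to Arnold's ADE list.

The Hessian of f at 0 has rank 0. Corank 2; j^3 = (2*x - y)*(3*x - 2*y)^2 has shape L^2 M (L != M), so D-series; mu = 5 gives D_5.

D_5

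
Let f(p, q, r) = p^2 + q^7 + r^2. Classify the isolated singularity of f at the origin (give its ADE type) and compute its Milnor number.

Type A6, Milnor number mu = 6.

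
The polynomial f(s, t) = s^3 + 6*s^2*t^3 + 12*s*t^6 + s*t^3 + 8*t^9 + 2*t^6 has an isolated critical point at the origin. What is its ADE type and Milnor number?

The Hessian of f at 0 is [[0, 0], [0, 0]] with rank 0, so corank 2. A Groebner basis of the Jacobian ideal J(f) in C{s,t} is {s^3, s*t^2, 3*s^2 + t^3}; counting standard monomials gives mu = 7. Corank 2; j^3 = s^3 is a perfect cube, so E-series; the 4-jet and mu = 7 give E_7.

Type E7, Milnor number mu = 7.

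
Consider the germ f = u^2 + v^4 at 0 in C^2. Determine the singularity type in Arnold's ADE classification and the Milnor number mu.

Type A3, Milnor number mu = 3.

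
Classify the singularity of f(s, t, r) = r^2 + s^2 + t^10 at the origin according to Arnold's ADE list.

A_9

The Hessian of f at 0 has rank 2. Corank 1: A-series; mu = 9 gives A_9.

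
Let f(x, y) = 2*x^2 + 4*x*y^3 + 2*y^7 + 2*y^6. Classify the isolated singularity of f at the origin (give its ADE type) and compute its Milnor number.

The Hessian of f at 0 is [[4, 0], [0, 0]] with rank 1, so corank 1. A Groebner basis of the Jacobian ideal J(f) in C{x,y} is {x + y^3, x^2}; counting standard monomials gives mu = 6. Corank 1: A-series; mu = 6 gives A_6.

Type A6, Milnor number mu = 6.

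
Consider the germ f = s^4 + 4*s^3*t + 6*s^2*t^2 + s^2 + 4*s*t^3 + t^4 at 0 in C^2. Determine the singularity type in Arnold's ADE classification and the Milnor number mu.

The Hessian of f at 0 has rank 1. Corank 1: A-series; mu = 3 gives A_3.

Type A_3, Milnor number mu = 3.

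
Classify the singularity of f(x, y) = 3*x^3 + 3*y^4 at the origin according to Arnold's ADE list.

E6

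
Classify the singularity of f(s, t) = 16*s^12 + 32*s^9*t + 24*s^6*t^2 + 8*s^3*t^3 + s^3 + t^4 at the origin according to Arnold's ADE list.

E_{6}

The Hessian of f at 0 is [[0, 0], [0, 0]] with rank 0, so corank 2. A Groebner basis of the Jacobian ideal J(f) in C{s,t} is {t^3, s^2}; counting standard monomials gives mu = 6. Corank 2; j^3 = s^3 is a perfect cube, so E-series; the 4-jet and mu = 6 give E_6.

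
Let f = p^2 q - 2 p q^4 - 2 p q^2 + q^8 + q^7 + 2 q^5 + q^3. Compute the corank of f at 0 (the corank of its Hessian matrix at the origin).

2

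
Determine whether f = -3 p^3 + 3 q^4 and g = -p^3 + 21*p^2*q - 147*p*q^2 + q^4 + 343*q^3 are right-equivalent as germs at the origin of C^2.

The Hessian of f at 0 has rank 0. Corank 2; j^3 = -3*p^3 is a perfect cube, so E-series; the 4-jet and mu = 6 give E_6. The Hessian of g at 0 has rank 0. Corank 2; j^3 = -(p - 7*q)^3 is a perfect cube, so E-series; the 4-jet and mu = 6 give E_6. Both have type E_6, hence right-equivalent.

Yes.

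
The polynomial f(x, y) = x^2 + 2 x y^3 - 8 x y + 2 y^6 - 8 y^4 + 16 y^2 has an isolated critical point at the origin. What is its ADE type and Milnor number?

The Hessian of f at 0 has rank 1. Corank 1: A-series; mu = 5 gives A_5.

Type A_5, Milnor number mu = 5.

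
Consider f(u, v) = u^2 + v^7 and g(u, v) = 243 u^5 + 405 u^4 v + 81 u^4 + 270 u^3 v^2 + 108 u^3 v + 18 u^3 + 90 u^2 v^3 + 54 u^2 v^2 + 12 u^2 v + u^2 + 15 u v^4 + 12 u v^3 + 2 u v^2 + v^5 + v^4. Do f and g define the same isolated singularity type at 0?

The Hessian of f at 0 has rank 1. Corank 1: A-series; mu = 6 gives A_6. The Hessian of g at 0 has rank 1. Corank 1: A-series; mu = 4 gives A_4. f is A_6 but g is A_4, hence not right-equivalent.

No.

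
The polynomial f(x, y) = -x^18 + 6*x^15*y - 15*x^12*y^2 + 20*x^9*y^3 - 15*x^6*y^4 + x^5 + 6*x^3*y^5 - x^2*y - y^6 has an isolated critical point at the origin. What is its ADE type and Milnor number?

Type D_{7}, Milnor number mu = 7.

The Hessian of f at 0 has rank 0. Corank 2; j^3 = -x^2*y has shape L^2 M (L != M), so D-series; mu = 7 gives D_7.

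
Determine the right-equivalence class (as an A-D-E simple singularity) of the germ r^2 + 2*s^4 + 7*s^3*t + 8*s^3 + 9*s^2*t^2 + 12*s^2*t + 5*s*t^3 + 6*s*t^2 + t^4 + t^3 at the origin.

The Hessian of f at 0 has rank 1. Corank 2; j^3 = (2*s + t)^3 is a perfect cube, so E-series; the 4-jet and mu = 7 give E_7.

E7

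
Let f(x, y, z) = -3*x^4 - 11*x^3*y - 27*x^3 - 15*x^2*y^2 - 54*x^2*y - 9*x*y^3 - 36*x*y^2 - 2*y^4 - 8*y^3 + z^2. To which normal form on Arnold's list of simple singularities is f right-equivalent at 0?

E_7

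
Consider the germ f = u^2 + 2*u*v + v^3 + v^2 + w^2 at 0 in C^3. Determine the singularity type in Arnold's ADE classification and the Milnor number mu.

Type A2, Milnor number mu = 2.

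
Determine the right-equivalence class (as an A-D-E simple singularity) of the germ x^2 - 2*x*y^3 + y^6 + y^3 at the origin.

The Hessian of f at 0 has rank 1. Corank 1: A-series; mu = 2 gives A_2.

A2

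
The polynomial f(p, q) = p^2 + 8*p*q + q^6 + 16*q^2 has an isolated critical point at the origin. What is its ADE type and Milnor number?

The Hessian of f at 0 has rank 1. Corank 1: A-series; mu = 5 gives A_5.

Type A5, Milnor number mu = 5.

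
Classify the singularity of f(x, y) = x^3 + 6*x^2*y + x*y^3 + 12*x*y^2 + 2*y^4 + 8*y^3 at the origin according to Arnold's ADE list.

E_7

The Hessian of f at 0 has rank 0. Corank 2; j^3 = (x + 2*y)^3 is a perfect cube, so E-series; the 4-jet and mu = 7 give E_7.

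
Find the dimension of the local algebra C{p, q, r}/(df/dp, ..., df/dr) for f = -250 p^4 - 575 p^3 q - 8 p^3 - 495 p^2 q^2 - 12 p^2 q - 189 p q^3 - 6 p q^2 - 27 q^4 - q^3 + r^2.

7

The Hessian of f at 0 has rank 1. Corank 2; j^3 = -(2*p + q)^3 is a perfect cube, so E-series; the 4-jet and mu = 7 give E_7.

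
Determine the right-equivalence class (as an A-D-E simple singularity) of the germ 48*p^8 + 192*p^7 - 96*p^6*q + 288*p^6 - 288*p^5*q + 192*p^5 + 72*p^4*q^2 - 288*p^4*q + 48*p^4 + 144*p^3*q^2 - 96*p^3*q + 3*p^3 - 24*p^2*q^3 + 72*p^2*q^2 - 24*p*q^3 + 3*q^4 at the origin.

E_6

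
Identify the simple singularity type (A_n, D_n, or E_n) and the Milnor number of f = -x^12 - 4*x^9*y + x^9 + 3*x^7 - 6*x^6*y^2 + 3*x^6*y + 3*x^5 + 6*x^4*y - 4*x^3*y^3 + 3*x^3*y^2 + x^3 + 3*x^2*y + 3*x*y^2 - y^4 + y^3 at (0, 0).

Type E_6, Milnor number mu = 6.

The Hessian of f at 0 has rank 0. Corank 2; j^3 = (x + y)^3 is a perfect cube, so E-series; the 4-jet and mu = 6 give E_6.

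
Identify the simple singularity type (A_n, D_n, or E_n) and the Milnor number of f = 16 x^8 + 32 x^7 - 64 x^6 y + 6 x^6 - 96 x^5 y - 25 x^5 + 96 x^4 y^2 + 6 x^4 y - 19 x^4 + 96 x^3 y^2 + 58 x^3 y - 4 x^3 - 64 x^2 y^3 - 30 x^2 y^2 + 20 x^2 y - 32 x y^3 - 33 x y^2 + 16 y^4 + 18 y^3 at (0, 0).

Type D_5, Milnor number mu = 5.

The Hessian of f at 0 is [[0, 0], [0, 0]] with rank 0, so corank 2. A Groebner basis of the Jacobian ideal J(f) in C{x,y} is {x*y^2 + 12*x*y/29 - 18*y^2/29, 8*x*y/29 + y^3 - 12*y^2/29, x^2 - 88*x*y/29 + 267*y^2/116}; counting standard monomials gives mu = 5. Corank 2; j^3 = -(x - 2*y)*(2*x - 3*y)^2 has shape L^2 M (L != M), so D-series; mu = 5 gives D_5.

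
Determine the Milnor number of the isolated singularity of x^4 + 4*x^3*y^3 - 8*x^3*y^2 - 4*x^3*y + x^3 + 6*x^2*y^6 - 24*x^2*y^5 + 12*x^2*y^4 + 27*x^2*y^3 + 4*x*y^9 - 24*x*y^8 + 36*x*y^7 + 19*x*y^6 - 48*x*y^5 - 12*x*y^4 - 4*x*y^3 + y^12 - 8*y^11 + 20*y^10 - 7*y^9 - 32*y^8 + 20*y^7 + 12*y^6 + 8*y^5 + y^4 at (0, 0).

The Hessian of f at 0 is [[0, 0], [0, 0]] with rank 0, so corank 2. A Groebner basis of the Jacobian ideal J(f) in C{x,y} is {x^3, x^2*y, -x^2/4 + x*y^2, -3*x^2/4 + y^3}; counting standard monomials gives mu = 6. Corank 2; j^3 = x^3 is a perfect cube, so E-series; the 4-jet and mu = 6 give E_6.

6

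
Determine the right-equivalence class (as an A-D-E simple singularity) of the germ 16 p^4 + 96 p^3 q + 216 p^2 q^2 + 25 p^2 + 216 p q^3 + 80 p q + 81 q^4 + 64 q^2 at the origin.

A_{3}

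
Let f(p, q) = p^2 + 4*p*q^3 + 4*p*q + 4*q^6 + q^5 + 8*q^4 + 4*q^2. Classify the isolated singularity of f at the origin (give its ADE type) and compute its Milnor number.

Type A_4, Milnor number mu = 4.

The Hessian of f at 0 is [[2, 4], [4, 8]] with rank 1, so corank 1. A Groebner basis of the Jacobian ideal J(f) in C{p,q} is {p/2 + q^3 + q, p^2 - 4*q^2, p*q + 2*q^2}; counting standard monomials gives mu = 4. Corank 1: A-series; mu = 4 gives A_4.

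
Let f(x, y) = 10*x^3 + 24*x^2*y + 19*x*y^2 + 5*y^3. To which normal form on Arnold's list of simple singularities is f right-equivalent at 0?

D_4

The Hessian of f at 0 has rank 0. Corank 2; j^3 = (x + y)*(10*x^2 + 14*x*y + 5*y^2) splits into three distinct lines over C (the quadratic factor has nonzero discriminant), so D_4.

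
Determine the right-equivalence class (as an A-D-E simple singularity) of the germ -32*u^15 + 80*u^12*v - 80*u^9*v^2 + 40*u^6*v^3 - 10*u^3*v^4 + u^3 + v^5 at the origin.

The Hessian of f at 0 is [[0, 0], [0, 0]] with rank 0, so corank 2. A Groebner basis of the Jacobian ideal J(f) in C{u,v} is {v^4, u^2}; counting standard monomials gives mu = 8. Corank 2; j^3 = u^3 is a perfect cube, so E-series; the 5-jet and mu = 8 give E_8.

E_8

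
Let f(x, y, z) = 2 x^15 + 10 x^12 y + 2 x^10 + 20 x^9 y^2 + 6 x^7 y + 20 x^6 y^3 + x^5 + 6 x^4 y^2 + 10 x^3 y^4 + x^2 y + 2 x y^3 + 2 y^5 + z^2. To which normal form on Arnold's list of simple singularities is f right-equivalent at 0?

The Hessian of f at 0 is [[0, 0, 0], [0, 0, 0], [0, 0, 2]] with rank 1, so corank 2. A Groebner basis of the Jacobian ideal J(f) in C{x,y,z} is {x^3, x^2*y, -x^2/4 + x*y^2, x*y + y^3, z}; counting standard monomials gives mu = 6. Corank 2; j^3 = x^2*y has shape L^2 M (L != M), so D-series; mu = 6 gives D_6.

D_{6}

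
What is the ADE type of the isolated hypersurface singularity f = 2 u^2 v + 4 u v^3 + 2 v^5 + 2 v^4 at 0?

The Hessian of f at 0 is [[0, 0], [0, 0]] with rank 0, so corank 2. A Groebner basis of the Jacobian ideal J(f) in C{u,v} is {u*v^2, u*v + v^3, u^2 - 4*u*v}; counting standard monomials gives mu = 5. Corank 2; j^3 = 2*u^2*v has shape L^2 M (L != M), so D-series; mu = 5 gives D_5.

D_5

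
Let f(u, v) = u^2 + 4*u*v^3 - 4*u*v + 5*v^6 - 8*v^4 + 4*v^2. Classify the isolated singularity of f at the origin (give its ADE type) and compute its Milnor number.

Type A_5, Milnor number mu = 5.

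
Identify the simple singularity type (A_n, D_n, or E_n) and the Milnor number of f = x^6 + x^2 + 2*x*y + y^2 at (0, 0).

Type A_{5}, Milnor number mu = 5.

The Hessian of f at 0 has rank 1. Corank 1: A-series; mu = 5 gives A_5.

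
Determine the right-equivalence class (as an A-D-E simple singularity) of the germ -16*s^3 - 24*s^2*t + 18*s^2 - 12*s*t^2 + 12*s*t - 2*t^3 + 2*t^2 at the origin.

The Hessian of f at 0 has rank 1. Corank 1: A-series; mu = 2 gives A_2.

A_{2}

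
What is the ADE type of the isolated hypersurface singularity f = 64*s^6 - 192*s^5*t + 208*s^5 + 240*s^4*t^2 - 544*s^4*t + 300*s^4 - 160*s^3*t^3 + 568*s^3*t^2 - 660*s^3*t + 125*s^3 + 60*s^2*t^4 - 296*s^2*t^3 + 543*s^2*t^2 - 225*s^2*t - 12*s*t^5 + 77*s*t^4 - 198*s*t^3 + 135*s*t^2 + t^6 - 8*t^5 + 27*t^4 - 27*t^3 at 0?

The Hessian of f at 0 has rank 0. Corank 2; j^3 = (5*s - 3*t)^3 is a perfect cube, so E-series; the 5-jet and mu = 8 give E_8.

E_{8}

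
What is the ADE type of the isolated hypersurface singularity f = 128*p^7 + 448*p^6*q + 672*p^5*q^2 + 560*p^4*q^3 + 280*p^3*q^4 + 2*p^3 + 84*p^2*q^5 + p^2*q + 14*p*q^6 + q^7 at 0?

D8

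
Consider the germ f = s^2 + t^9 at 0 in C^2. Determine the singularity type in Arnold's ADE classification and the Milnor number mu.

Type A_8, Milnor number mu = 8.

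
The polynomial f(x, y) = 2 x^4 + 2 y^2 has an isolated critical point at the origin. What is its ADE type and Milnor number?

The Hessian of f at 0 has rank 1. Corank 1: A-series; mu = 3 gives A_3.

Type A_{3}, Milnor number mu = 3.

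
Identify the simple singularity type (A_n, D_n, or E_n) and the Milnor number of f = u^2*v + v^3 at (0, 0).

Type D_4, Milnor number mu = 4.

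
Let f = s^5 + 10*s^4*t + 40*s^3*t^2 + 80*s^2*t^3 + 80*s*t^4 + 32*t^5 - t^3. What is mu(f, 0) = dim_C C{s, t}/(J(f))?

8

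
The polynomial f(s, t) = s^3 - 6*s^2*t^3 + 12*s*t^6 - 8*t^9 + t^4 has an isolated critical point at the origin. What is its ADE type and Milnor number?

The Hessian of f at 0 has rank 0. Corank 2; j^3 = s^3 is a perfect cube, so E-series; the 4-jet and mu = 6 give E_6.

Type E_6, Milnor number mu = 6.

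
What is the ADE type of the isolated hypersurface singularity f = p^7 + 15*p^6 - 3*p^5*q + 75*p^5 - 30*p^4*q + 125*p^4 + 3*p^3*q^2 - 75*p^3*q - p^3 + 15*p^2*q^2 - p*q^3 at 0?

E_{7}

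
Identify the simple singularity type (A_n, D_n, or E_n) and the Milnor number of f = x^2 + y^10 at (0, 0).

The Hessian of f at 0 is [[2, 0], [0, 0]] with rank 1, so corank 1. A Groebner basis of the Jacobian ideal J(f) in C{x,y} is {y^9, x}; counting standard monomials gives mu = 9. Corank 1: A-series; mu = 9 gives A_9.

Type A_{9}, Milnor number mu = 9.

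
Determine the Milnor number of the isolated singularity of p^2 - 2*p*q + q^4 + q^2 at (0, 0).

3

The Hessian of f at 0 has rank 1. Corank 1: A-series; mu = 3 gives A_3.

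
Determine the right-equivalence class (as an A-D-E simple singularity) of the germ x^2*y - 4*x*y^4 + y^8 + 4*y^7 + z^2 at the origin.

The Hessian of f at 0 has rank 1. Corank 2; j^3 = x^2*y has shape L^2 M (L != M), so D-series; mu = 9 gives D_9.

D_{9}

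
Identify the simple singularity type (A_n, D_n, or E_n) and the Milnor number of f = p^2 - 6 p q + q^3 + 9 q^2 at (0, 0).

Type A_2, Milnor number mu = 2.

The Hessian of f at 0 has rank 1. Corank 1: A-series; mu = 2 gives A_2.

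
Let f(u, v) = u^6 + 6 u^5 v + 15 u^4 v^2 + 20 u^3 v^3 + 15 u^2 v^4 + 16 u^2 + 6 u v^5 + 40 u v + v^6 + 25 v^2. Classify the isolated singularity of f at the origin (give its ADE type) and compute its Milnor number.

Type A_5, Milnor number mu = 5.

The Hessian of f at 0 has rank 1. Corank 1: A-series; mu = 5 gives A_5.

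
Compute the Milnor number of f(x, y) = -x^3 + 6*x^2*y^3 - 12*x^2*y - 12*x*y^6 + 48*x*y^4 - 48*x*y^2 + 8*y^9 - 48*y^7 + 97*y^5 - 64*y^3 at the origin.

8

The Hessian of f at 0 has rank 0. Corank 2; j^3 = -(x + 4*y)^3 is a perfect cube, so E-series; the 5-jet and mu = 8 give E_8.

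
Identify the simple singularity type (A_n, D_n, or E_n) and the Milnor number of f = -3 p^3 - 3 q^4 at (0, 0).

Type E6, Milnor number mu = 6.

The Hessian of f at 0 has rank 0. Corank 2; j^3 = -3*p^3 is a perfect cube, so E-series; the 4-jet and mu = 6 give E_6.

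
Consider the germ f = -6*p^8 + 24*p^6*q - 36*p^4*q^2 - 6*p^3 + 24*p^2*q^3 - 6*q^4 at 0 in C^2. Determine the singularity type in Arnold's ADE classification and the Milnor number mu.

Type E6, Milnor number mu = 6.

The Hessian of f at 0 has rank 0. Corank 2; j^3 = -6*p^3 is a perfect cube, so E-series; the 4-jet and mu = 6 give E_6.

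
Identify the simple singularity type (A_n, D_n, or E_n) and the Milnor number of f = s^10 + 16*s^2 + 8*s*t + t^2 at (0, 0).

Type A_{9}, Milnor number mu = 9.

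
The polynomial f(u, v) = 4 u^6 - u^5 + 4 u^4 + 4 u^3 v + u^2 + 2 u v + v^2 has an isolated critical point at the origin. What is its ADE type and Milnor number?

Type A_{4}, Milnor number mu = 4.

The Hessian of f at 0 has rank 1. Corank 1: A-series; mu = 4 gives A_4.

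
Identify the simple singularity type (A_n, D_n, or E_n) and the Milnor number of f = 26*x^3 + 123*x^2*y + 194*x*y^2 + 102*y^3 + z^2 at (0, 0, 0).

Type D4, Milnor number mu = 4.

The Hessian of f at 0 has rank 1. Corank 2; j^3 = (2*x + 3*y)*(13*x^2 + 42*x*y + 34*y^2) splits into three distinct lines over C (the quadratic factor has nonzero discriminant), so D_4.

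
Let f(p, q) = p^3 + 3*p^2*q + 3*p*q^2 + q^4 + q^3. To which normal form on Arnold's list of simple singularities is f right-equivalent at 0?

E6

The Hessian of f at 0 is [[0, 0], [0, 0]] with rank 0, so corank 2. A Groebner basis of the Jacobian ideal J(f) in C{p,q} is {q^3, p^2 + 2*p*q + q^2}; counting standard monomials gives mu = 6. Corank 2; j^3 = (p + q)^3 is a perfect cube, so E-series; the 4-jet and mu = 6 give E_6.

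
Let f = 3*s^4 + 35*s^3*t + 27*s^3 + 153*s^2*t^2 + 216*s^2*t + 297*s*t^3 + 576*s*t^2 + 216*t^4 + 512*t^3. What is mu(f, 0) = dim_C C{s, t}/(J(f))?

7

The Hessian of f at 0 is [[0, 0], [0, 0]] with rank 0, so corank 2. A Groebner basis of the Jacobian ideal J(f) in C{s,t} is {19683*s^2 + 104976*s*t + t^4 + 27*t^3 + 139968*t^2, s^3 + 3672*s^2 + 19584*s*t + 24*t^3 + 26112*t^2, s^2*t - 891*s^2 - 4752*s*t - 25*t^3/3 - 6336*t^2, 162*s^2 + s*t^2 + 864*s*t + 26*t^3/9 + 1152*t^2}; counting standard monomials gives mu = 7. Corank 2; j^3 = (3*s + 8*t)^3 is a perfect cube, so E-series; the 4-jet and mu = 7 give E_7.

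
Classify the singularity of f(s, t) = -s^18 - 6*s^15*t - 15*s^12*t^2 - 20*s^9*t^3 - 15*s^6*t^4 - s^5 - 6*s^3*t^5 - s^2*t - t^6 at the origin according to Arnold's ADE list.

D_7

The Hessian of f at 0 is [[0, 0], [0, 0]] with rank 0, so corank 2. A Groebner basis of the Jacobian ideal J(f) in C{s,t} is {s^2/6 + t^5, s^3, s*t}; counting standard monomials gives mu = 7. Corank 2; j^3 = -s^2*t has shape L^2 M (L != M), so D-series; mu = 7 gives D_7.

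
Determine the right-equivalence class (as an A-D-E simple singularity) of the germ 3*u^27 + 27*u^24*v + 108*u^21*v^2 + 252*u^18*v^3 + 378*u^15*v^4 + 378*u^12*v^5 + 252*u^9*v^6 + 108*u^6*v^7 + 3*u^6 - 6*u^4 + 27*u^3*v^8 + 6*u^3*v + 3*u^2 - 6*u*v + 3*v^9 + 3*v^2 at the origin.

A_{8}

The Hessian of f at 0 has rank 1. Corank 1: A-series; mu = 8 gives A_8.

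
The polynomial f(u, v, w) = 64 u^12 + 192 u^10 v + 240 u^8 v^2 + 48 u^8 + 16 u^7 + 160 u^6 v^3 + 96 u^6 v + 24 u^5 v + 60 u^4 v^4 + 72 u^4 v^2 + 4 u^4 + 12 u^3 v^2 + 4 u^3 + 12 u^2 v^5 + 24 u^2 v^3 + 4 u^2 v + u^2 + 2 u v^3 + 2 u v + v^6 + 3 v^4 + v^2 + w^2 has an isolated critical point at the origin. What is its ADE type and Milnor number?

Type A3, Milnor number mu = 3.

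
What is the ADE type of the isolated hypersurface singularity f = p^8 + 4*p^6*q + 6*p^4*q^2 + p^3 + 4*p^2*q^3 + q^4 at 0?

E6

The Hessian of f at 0 is [[0, 0], [0, 0]] with rank 0, so corank 2. A Groebner basis of the Jacobian ideal J(f) in C{p,q} is {q^3, p^2}; counting standard monomials gives mu = 6. Corank 2; j^3 = p^3 is a perfect cube, so E-series; the 4-jet and mu = 6 give E_6.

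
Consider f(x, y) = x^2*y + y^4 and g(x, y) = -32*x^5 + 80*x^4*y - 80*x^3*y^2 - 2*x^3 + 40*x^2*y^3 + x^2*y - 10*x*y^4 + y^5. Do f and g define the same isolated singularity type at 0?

No.

The Hessian of f at 0 has rank 0. Corank 2; j^3 = x^2*y has shape L^2 M (L != M), so D-series; mu = 5 gives D_5. The Hessian of g at 0 has rank 0. Corank 2; j^3 = -x^2*(2*x - y) has shape L^2 M (L != M), so D-series; mu = 6 gives D_6. f is D_5 but g is D_6, hence not right-equivalent.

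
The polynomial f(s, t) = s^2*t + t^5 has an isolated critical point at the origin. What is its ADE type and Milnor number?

Type D_{6}, Milnor number mu = 6.

The Hessian of f at 0 has rank 0. Corank 2; j^3 = s^2*t has shape L^2 M (L != M), so D-series; mu = 6 gives D_6.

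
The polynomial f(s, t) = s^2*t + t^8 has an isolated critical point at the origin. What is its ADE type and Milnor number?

Type D_9, Milnor number mu = 9.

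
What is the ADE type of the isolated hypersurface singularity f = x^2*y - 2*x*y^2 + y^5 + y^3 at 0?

The Hessian of f at 0 has rank 0. Corank 2; j^3 = y*(x - y)^2 has shape L^2 M (L != M), so D-series; mu = 6 gives D_6.

D_{6}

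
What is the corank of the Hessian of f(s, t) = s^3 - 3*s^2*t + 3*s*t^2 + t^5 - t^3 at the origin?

The Hessian at 0 is [[0, 0], [0, 0]] of rank 0; hence corank 2.

2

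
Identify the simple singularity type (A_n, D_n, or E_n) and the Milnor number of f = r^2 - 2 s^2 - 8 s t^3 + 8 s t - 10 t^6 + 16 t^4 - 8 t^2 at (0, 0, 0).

Type A_5, Milnor number mu = 5.

The Hessian of f at 0 is [[-4, 8, 0], [8, -16, 0], [0, 0, 2]] with rank 2, so corank 1. A Groebner basis of the Jacobian ideal J(f) in C{s,t,r} is {s*t^2 + s - 2*t, s/2 + t^3 - t, s^2 - 4*s*t + 4*t^2, r}; counting standard monomials gives mu = 5. Corank 1: A-series; mu = 5 gives A_5.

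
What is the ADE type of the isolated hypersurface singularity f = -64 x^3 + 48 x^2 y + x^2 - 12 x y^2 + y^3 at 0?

A2

The Hessian of f at 0 is [[2, 0], [0, 0]] with rank 1, so corank 1. A Groebner basis of the Jacobian ideal J(f) in C{x,y} is {y^2, x}; counting standard monomials gives mu = 2. Corank 1: A-series; mu = 2 gives A_2.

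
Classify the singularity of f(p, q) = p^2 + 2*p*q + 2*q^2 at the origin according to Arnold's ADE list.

The Hessian of f at 0 is [[2, 2], [2, 4]] with rank 2, so corank 0. A Groebner basis of the Jacobian ideal J(f) in C{p,q} is {p, q}; counting standard monomials gives mu = 1. Corank 0: nondegenerate Morse point, so A_1.

A1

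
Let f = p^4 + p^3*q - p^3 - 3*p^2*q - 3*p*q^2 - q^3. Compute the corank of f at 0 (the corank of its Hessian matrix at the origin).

The Hessian at 0 is [[0, 0], [0, 0]] of rank 0; hence corank 2.

2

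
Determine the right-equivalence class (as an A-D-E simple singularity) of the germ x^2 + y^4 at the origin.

The Hessian of f at 0 has rank 1. Corank 1: A-series; mu = 3 gives A_3.

A_{3}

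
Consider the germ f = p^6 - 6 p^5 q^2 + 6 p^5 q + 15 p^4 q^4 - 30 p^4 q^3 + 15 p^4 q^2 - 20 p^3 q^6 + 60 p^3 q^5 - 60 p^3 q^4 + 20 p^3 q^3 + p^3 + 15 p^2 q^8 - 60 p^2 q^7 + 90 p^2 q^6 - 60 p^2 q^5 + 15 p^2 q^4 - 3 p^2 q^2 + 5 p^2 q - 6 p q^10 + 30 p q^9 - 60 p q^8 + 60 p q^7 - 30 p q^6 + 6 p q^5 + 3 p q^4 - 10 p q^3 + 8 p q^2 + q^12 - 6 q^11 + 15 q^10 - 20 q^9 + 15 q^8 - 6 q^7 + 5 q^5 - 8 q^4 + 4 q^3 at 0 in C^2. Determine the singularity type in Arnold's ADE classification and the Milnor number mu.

Type D_7, Milnor number mu = 7.

The Hessian of f at 0 is [[0, 0], [0, 0]] with rank 0, so corank 2. A Groebner basis of the Jacobian ideal J(f) in C{p,q} is {-p^2 - 3*p*q + q^4 - q^3 - 2*q^2, p^3 - 12*p^2 - 35*p*q - 5*q^3 - 22*q^2, p^2*q + 4*p^2 + 71*p*q/6 + q^3/6 + 23*q^2/3, -p^2 + p*q^2 - 3*p*q + q^3 - 2*q^2}; counting standard monomials gives mu = 7. Corank 2; j^3 = (p + q)*(p + 2*q)^2 has shape L^2 M (L != M), so D-series; mu = 7 gives D_7.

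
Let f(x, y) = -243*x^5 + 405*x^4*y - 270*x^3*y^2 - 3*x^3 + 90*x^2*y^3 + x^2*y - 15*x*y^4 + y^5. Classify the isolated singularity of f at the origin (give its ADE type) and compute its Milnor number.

The Hessian of f at 0 is [[0, 0], [0, 0]] with rank 0, so corank 2. A Groebner basis of the Jacobian ideal J(f) in C{x,y} is {x*y/15 + y^4, x*y^2, x^2 - x*y/3}; counting standard monomials gives mu = 6. Corank 2; j^3 = -x^2*(3*x - y) has shape L^2 M (L != M), so D-series; mu = 6 gives D_6.

Type D_{6}, Milnor number mu = 6.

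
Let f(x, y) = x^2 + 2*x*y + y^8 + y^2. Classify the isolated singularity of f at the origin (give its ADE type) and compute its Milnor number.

Type A7, Milnor number mu = 7.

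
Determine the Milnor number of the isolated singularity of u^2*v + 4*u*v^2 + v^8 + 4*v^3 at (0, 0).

9

The Hessian of f at 0 is [[0, 0], [0, 0]] with rank 0, so corank 2. A Groebner basis of the Jacobian ideal J(f) in C{u,v} is {u^2/8 + v^7 - v^2/2, u^3 + 8*v^3, u*v + 2*v^2}; counting standard monomials gives mu = 9. Corank 2; j^3 = v*(u + 2*v)^2 has shape L^2 M (L != M), so D-series; mu = 9 gives D_9.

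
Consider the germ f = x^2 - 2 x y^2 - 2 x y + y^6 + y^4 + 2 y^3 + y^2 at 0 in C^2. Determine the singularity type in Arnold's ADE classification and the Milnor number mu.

Type A_5, Milnor number mu = 5.

The Hessian of f at 0 has rank 1. Corank 1: A-series; mu = 5 gives A_5.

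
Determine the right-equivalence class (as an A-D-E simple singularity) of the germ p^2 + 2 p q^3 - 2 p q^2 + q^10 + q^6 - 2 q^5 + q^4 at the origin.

A_{9}

The Hessian of f at 0 has rank 1. Corank 1: A-series; mu = 9 gives A_9.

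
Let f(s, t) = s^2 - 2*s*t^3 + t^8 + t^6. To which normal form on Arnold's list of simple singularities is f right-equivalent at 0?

A_7

The Hessian of f at 0 has rank 1. Corank 1: A-series; mu = 7 gives A_7.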